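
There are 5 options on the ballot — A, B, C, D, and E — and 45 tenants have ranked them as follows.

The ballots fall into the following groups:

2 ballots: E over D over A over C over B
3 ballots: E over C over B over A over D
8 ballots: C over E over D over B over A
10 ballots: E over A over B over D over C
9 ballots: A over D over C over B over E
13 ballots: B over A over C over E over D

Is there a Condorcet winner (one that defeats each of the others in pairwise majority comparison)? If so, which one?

None — there is no Condorcet winner

Head-to-head results (45 voters total):
A vs B: B wins 24–21.
A vs C: A wins 34–11.
A vs D: A wins 35–10.
A vs E: E wins 23–22.
B vs C: B wins 23–22.
B vs D: B wins 26–19.
B vs E: E wins 23–22.
C vs D: C wins 24–21.
C vs E: C wins 30–15.
D vs E: E wins 36–9.
No candidate beats all others: A beats C beats E beats A, a majority cycle.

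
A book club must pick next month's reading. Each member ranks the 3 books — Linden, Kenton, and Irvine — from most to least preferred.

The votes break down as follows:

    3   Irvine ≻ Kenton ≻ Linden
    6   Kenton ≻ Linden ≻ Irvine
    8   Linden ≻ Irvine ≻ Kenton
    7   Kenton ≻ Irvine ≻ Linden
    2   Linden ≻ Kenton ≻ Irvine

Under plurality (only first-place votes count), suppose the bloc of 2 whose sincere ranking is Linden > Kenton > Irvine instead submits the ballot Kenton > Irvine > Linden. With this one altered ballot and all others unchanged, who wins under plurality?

Kenton

First-place totals with the altered ballot: Linden 8, Kenton 15, Irvine 3.
The winner is unchanged: still Kenton.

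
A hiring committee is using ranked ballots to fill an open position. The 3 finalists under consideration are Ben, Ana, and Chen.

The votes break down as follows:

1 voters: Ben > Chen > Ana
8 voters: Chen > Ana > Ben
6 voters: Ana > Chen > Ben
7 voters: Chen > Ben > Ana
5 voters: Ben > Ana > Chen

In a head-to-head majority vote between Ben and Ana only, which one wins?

Ana

Ballots ranking Ben above Ana: 1+7+5 = 13.
Ballots ranking Ana above Ben: 8+6 = 14.
Ana wins the head-to-head, 14–13.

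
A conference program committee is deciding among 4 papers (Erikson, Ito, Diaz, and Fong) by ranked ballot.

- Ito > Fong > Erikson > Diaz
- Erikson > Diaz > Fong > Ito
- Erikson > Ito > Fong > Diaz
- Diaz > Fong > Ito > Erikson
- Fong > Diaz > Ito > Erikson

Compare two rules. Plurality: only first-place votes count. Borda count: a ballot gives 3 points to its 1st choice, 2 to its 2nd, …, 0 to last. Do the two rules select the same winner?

No

Plurality first-place counts: Erikson 2, Ito 1, Diaz 1, Fong 1 → Erikson.
Borda totals: Erikson 7, Ito 7, Diaz 7, Fong 9 → Fong.
The two rules disagree: plurality picks Erikson, Borda picks Fong.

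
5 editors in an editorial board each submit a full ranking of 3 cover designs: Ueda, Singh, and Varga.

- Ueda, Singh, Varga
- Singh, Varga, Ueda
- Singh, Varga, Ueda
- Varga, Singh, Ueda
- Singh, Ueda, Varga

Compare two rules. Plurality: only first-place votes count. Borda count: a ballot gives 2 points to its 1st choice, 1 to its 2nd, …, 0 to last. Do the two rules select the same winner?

Yes

Plurality first-place counts: Ueda 1, Singh 3, Varga 1 → Singh.
Borda totals: Ueda 3, Singh 8, Varga 4 → Singh.
The two rules agree on Singh.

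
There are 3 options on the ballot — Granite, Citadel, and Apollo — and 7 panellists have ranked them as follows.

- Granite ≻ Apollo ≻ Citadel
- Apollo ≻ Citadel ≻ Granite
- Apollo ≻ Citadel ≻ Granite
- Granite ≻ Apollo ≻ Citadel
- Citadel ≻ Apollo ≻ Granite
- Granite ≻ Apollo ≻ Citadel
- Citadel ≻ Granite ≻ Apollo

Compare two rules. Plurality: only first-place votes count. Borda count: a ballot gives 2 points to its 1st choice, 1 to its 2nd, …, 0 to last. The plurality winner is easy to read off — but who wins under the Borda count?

Apollo

Plurality first-place counts: Granite 3, Citadel 2, Apollo 2 → Granite.
Borda totals: Granite 7, Citadel 6, Apollo 8 → Apollo.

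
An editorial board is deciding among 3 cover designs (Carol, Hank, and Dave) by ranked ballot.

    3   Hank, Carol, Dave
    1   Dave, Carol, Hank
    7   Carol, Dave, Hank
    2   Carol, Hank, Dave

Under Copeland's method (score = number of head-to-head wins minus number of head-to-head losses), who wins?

Pairwise results:
  Carol vs Hank: Carol wins 10–3.
  Carol vs Dave: Carol wins 12–1.
  Hank vs Dave: Dave wins 8–5.
Copeland scores (wins − losses):
  Carol: 2 − 0 = 2
  Hank: 0 − 2 = -2
  Dave: 1 − 1 = 0
Carol has the best Copeland score.

Carol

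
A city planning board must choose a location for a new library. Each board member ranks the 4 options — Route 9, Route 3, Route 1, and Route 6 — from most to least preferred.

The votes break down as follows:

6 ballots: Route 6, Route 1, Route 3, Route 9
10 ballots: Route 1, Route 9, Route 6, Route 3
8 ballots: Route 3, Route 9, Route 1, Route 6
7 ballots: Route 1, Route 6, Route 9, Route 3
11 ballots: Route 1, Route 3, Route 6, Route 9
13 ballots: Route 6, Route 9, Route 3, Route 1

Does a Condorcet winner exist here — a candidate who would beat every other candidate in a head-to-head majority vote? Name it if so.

Head-to-head results (55 voters total):
Route 9 vs Route 3: Route 9 wins 30–25.
Route 9 vs Route 1: Route 1 wins 34–21.
Route 9 vs Route 6: Route 6 wins 37–18.
Route 3 vs Route 1: Route 1 wins 34–21.
Route 3 vs Route 6: Route 6 wins 36–19.
Route 1 vs Route 6: Route 1 wins 36–19.
Route 1 beats each rival — Route 9 (34–21), Route 3 (34–21), Route 6 (36–19) — so Route 1 is the Condorcet winner.

Route 1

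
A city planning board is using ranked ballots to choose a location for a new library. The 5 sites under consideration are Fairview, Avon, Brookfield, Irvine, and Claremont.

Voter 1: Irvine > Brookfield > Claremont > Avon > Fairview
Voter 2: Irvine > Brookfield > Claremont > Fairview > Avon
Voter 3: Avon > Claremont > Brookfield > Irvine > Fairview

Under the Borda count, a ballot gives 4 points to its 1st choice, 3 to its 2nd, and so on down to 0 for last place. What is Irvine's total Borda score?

9

Borda scores:
  Fairview: 0 + 1 + 0 = 1
  Avon: 1 + 0 + 4 = 5
  Brookfield: 3 + 3 + 2 = 8
  Irvine: 4 + 4 + 1 = 9
  Claremont: 2 + 2 + 3 = 7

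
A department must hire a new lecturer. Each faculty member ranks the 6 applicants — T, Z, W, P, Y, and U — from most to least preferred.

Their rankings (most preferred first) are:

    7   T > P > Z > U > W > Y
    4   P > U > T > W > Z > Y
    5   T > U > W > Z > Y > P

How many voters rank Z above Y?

16

Ballots ranking Z above Y: 7+4+5 = 16.
Ballots ranking Y above Z: 0.
So 16 of 16 voters prefer Z to Y.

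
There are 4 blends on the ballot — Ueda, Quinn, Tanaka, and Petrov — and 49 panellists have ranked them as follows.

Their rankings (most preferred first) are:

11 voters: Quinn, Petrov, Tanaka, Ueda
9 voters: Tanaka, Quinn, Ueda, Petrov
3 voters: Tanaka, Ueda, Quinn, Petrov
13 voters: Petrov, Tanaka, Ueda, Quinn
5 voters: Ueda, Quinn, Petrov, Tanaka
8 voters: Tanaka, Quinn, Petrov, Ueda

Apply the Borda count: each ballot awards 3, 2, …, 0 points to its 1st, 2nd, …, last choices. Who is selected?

Borda scores:
  Ueda: 11·0 + 9·1 + 3·2 + 13·1 + 5·3 + 8·0 = 43
  Quinn: 11·3 + 9·2 + 3·1 + 13·0 + 5·2 + 8·2 = 80
  Tanaka: 11·1 + 9·3 + 3·3 + 13·2 + 5·0 + 8·3 = 97
  Petrov: 11·2 + 9·0 + 3·0 + 13·3 + 5·1 + 8·1 = 74
Tanaka has the highest total.

Tanaka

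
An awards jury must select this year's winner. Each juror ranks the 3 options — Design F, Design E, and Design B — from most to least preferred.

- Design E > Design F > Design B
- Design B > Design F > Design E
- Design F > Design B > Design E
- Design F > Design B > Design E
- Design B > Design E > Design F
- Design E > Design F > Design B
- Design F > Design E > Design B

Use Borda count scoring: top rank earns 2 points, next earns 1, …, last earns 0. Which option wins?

Design F

Borda scores:
  Design F: 1 + 1 + 2 + 2 + 0 + 1 + 2 = 9
  Design E: 2 + 0 + 0 + 0 + 1 + 2 + 1 = 6
  Design B: 0 + 2 + 1 + 1 + 2 + 0 + 0 = 6
Design F has the highest total.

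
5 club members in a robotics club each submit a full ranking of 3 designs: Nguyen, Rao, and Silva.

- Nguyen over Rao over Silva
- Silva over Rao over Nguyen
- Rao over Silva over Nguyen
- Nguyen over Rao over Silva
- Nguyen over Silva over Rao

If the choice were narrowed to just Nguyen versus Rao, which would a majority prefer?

Ballots ranking Nguyen above Rao: 3.
Ballots ranking Rao above Nguyen: 2.
Nguyen wins the head-to-head, 3–2.

Nguyen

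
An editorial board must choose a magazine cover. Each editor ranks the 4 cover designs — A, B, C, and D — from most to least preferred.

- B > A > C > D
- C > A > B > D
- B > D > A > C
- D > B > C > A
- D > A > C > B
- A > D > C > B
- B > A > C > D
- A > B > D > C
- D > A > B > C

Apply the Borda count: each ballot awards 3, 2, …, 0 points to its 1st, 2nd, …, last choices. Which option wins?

Borda scores:
  A: 2 + 2 + 1 + 0 + 2 + 3 + 2 + 3 + 2 = 17
  B: 3 + 1 + 3 + 2 + 0 + 0 + 3 + 2 + 1 = 15
  C: 1 + 3 + 0 + 1 + 1 + 1 + 1 + 0 + 0 = 8
  D: 0 + 0 + 2 + 3 + 3 + 2 + 0 + 1 + 3 = 14
A has the highest total.

A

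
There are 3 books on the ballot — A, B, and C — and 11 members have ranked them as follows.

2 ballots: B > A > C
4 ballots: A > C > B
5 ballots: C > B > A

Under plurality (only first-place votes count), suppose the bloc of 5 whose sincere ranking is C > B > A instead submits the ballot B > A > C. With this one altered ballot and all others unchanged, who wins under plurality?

B

First-place totals with the altered ballot: A 4, B 7, C 0.
The switch changes the winner from C to B.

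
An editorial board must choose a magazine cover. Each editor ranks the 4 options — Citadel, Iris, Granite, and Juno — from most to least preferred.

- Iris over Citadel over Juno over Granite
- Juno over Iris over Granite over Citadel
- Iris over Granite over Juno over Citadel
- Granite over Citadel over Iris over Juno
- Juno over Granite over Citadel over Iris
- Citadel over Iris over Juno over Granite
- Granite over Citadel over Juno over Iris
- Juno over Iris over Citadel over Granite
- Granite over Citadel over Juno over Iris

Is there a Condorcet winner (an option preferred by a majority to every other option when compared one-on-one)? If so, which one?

No Condorcet winner

Head-to-head results (9 voters total):
Citadel vs Iris: Citadel wins 5–4.
Citadel vs Granite: Granite wins 6–3.
Citadel vs Juno: Citadel wins 5–4.
Iris vs Granite: Iris wins 5–4.
Iris vs Juno: Juno wins 5–4.
Granite vs Juno: Juno wins 5–4.
No candidate beats all others: Citadel beats Iris beats Granite beats Citadel, a majority cycle.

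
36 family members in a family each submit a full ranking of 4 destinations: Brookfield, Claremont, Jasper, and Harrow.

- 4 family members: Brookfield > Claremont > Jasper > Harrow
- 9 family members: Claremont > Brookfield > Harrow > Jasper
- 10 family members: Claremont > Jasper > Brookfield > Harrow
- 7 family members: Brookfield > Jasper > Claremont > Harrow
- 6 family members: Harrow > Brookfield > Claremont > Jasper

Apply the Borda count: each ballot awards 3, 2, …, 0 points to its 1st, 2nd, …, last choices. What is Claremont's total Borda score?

Borda scores:
  Brookfield: 4·3 + 9·2 + 10·1 + 7·3 + 6·2 = 73
  Claremont: 4·2 + 9·3 + 10·3 + 7·1 + 6·1 = 78
  Jasper: 4·1 + 9·0 + 10·2 + 7·2 + 6·0 = 38
  Harrow: 4·0 + 9·1 + 10·0 + 7·0 + 6·3 = 27

78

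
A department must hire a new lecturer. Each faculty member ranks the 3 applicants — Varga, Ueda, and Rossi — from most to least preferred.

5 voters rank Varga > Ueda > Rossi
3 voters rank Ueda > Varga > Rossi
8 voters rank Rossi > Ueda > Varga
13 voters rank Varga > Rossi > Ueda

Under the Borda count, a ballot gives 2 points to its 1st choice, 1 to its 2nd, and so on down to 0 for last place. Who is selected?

Borda scores:
  Varga: 5·2 + 3·1 + 8·0 + 13·2 = 39
  Ueda: 5·1 + 3·2 + 8·1 + 13·0 = 19
  Rossi: 5·0 + 3·0 + 8·2 + 13·1 = 29
Varga has the highest total.

Varga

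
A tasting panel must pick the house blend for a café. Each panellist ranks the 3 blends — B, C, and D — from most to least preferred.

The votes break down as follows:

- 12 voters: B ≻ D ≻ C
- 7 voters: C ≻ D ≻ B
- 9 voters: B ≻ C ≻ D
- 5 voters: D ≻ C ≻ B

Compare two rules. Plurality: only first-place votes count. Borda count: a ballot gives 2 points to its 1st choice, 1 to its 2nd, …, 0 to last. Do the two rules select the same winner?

Yes

Plurality first-place counts: B 21, C 7, D 5 → B.
Borda totals: B 42, C 28, D 29 → B.
The two rules agree on B.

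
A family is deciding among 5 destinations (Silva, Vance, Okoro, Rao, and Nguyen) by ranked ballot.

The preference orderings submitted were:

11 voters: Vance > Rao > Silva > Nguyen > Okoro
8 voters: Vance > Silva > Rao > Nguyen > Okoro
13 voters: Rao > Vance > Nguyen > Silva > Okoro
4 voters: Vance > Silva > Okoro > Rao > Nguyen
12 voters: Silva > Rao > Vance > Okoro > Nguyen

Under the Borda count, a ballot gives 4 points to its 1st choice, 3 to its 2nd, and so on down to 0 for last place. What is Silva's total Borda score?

119

Borda scores:
  Silva: 11·2 + 8·3 + 13·1 + 4·3 + 12·4 = 119
  Vance: 11·4 + 8·4 + 13·3 + 4·4 + 12·2 = 155
  Okoro: 11·0 + 8·0 + 13·0 + 4·2 + 12·1 = 20
  Rao: 11·3 + 8·2 + 13·4 + 4·1 + 12·3 = 141
  Nguyen: 11·1 + 8·1 + 13·2 + 4·0 + 12·0 = 45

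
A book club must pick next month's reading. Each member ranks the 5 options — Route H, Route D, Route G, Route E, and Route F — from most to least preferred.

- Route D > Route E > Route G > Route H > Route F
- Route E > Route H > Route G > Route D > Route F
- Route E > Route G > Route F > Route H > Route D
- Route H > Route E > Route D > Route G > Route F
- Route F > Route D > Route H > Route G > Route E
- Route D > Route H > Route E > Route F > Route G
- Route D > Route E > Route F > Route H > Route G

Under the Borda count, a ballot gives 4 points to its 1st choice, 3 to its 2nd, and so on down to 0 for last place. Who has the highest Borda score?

Route E

Borda scores:
  Route H: 1 + 3 + 1 + 4 + 2 + 3 + 1 = 15
  Route D: 4 + 1 + 0 + 2 + 3 + 4 + 4 = 18
  Route G: 2 + 2 + 3 + 1 + 1 + 0 + 0 = 9
  Route E: 3 + 4 + 4 + 3 + 0 + 2 + 3 = 19
  Route F: 0 + 0 + 2 + 0 + 4 + 1 + 2 = 9
Route E has the highest total.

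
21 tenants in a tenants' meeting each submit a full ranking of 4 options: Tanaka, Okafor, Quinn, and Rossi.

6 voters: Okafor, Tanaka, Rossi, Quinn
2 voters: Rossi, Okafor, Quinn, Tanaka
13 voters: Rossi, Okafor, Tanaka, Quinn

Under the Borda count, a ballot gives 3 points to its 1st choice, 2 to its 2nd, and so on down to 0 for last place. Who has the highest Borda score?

Rossi

Borda scores:
  Tanaka: 6·2 + 2·0 + 13·1 = 25
  Okafor: 6·3 + 2·2 + 13·2 = 48
  Quinn: 6·0 + 2·1 + 13·0 = 2
  Rossi: 6·1 + 2·3 + 13·3 = 51
Rossi has the highest total.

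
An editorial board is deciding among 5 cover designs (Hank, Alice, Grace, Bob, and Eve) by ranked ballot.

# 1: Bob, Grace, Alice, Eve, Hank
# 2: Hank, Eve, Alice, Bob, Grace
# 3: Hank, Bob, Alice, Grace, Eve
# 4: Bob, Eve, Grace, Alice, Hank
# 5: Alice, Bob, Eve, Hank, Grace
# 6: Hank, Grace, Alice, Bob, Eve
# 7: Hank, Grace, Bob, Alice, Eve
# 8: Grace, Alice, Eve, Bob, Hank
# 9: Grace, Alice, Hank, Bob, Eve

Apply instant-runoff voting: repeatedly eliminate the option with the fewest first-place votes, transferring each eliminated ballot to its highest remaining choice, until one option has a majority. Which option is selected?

Hank

Round 1: Hank 4, Grace 2, Bob 2, Alice 1, Eve 0. Eve has the fewest and is eliminated.
Round 2: Hank 4, Grace 2, Bob 2, Alice 1. Alice has the fewest and is eliminated.
Round 3: Hank 4, Bob 3, Grace 2. Grace has the fewest and is eliminated.
Round 4: Hank 5, Bob 4. Hank has a majority.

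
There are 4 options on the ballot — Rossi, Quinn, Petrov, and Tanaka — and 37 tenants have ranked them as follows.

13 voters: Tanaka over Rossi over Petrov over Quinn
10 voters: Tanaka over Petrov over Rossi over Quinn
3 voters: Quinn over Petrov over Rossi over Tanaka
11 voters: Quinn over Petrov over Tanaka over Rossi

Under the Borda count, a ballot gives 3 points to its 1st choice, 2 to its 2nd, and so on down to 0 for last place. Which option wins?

Borda scores:
  Rossi: 13·2 + 10·1 + 3·1 + 11·0 = 39
  Quinn: 13·0 + 10·0 + 3·3 + 11·3 = 42
  Petrov: 13·1 + 10·2 + 3·2 + 11·2 = 61
  Tanaka: 13·3 + 10·3 + 3·0 + 11·1 = 80
Tanaka has the highest total.

Tanaka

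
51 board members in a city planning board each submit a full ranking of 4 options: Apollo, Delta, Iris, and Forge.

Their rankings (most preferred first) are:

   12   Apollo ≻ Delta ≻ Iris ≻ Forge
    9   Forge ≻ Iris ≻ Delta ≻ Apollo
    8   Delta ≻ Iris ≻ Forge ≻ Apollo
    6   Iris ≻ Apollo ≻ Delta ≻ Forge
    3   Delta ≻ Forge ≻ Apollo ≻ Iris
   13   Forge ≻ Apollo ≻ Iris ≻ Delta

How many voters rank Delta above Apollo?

20

Ballots ranking Delta above Apollo: 9+8+3 = 20.
Ballots ranking Apollo above Delta: 12+6+13 = 31.
So 20 of 51 voters prefer Delta to Apollo.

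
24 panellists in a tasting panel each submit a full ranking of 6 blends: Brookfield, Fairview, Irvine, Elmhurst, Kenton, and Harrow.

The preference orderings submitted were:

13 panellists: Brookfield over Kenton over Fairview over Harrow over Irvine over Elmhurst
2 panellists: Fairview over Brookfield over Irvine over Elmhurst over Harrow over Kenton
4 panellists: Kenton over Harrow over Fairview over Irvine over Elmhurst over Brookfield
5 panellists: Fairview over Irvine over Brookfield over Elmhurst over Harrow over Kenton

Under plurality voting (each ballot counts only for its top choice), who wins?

First-place vote totals:
  Brookfield: 13
  Fairview: 7
  Irvine: 0
  Elmhurst: 0
  Kenton: 4
  Harrow: 0
Brookfield has the most first-place votes.

Brookfield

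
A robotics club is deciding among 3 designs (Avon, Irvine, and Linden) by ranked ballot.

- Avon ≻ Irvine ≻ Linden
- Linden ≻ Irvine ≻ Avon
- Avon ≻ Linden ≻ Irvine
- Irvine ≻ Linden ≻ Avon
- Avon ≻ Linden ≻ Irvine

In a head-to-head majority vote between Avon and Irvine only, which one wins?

Ballots ranking Avon above Irvine: 3.
Ballots ranking Irvine above Avon: 2.
Avon wins the head-to-head, 3–2.

Avon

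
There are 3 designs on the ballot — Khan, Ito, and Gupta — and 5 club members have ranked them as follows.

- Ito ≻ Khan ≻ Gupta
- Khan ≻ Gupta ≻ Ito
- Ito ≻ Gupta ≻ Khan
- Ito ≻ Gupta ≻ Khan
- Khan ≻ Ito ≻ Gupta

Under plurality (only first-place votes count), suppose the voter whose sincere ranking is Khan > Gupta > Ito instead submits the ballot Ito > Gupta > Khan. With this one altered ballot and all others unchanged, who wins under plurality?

Ito

First-place totals with the altered ballot: Khan 1, Ito 4, Gupta 0.
The winner is unchanged: still Ito.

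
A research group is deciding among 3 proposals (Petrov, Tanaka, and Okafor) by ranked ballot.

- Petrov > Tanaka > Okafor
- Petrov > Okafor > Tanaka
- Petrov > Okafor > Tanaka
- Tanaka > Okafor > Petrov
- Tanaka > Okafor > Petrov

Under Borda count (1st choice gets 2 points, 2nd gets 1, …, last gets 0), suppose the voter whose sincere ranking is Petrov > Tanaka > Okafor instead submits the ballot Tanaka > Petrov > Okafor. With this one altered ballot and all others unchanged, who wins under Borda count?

Tanaka

Borda totals with the altered ballot: Petrov 5, Tanaka 6, Okafor 4.
The switch changes the winner from Petrov to Tanaka.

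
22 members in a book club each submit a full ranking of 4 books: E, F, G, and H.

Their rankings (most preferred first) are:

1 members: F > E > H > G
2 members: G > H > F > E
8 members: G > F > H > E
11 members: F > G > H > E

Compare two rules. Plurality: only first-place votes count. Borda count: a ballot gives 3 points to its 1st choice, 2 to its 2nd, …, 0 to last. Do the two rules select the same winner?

Yes

Plurality first-place counts: E 0, F 12, G 10, H 0 → F.
Borda totals: E 2, F 54, G 52, H 24 → F.
The two rules agree on F.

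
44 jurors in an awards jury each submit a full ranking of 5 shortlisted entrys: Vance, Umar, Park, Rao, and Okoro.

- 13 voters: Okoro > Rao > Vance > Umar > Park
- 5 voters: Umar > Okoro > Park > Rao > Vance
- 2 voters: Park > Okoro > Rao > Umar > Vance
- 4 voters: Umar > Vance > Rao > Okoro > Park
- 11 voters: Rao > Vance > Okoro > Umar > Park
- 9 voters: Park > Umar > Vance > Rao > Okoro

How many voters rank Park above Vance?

Ballots ranking Park above Vance: 5+2+9 = 16.
Ballots ranking Vance above Park: 13+4+11 = 28.
So 16 of 44 voters prefer Park to Vance.

16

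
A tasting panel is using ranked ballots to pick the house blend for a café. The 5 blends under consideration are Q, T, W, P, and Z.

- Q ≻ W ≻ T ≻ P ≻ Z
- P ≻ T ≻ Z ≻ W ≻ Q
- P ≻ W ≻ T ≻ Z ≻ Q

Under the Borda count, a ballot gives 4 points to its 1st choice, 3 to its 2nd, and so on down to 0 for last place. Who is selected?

Borda scores:
  Q: 4 + 0 + 0 = 4
  T: 2 + 3 + 2 = 7
  W: 3 + 1 + 3 = 7
  P: 1 + 4 + 4 = 9
  Z: 0 + 2 + 1 = 3
P has the highest total.

P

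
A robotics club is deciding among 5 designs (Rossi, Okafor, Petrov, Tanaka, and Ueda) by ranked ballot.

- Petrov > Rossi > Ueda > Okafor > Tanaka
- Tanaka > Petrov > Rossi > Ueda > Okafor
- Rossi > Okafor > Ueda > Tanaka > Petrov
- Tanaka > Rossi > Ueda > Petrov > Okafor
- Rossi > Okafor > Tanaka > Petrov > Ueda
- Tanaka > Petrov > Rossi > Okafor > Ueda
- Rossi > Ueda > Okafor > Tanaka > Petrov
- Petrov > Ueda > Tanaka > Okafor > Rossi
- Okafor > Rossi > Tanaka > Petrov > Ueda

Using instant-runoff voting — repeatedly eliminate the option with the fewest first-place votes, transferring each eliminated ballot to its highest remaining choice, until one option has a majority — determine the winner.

Rossi

Round 1: Rossi 3, Tanaka 3, Petrov 2, Okafor 1, Ueda 0. Ueda has the fewest and is eliminated.
Round 2: Rossi 3, Tanaka 3, Petrov 2, Okafor 1. Okafor has the fewest and is eliminated.
Round 3: Rossi 4, Tanaka 3, Petrov 2. Petrov has the fewest and is eliminated.
Round 4: Rossi 5, Tanaka 4. Rossi has a majority.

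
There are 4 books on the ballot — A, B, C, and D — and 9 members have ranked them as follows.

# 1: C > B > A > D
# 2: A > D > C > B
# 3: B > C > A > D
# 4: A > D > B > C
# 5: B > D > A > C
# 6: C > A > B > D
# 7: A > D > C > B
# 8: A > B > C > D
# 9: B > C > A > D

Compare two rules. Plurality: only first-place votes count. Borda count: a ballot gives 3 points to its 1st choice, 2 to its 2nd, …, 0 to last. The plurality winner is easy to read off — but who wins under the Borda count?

A

Plurality first-place counts: A 4, B 3, C 2, D 0 → A.
Borda totals: A 18, B 15, C 13, D 8 → A.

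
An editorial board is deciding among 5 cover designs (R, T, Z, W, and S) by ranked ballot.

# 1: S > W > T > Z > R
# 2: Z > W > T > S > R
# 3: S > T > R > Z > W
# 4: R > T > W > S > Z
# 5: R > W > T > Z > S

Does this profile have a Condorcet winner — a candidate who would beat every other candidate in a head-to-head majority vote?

Head-to-head results (5 voters total):
R vs T: T wins 3–2.
R vs Z: R wins 3–2.
R vs W: R wins 3–2.
R vs S: S wins 3–2.
T vs Z: T wins 4–1.
T vs W: W wins 3–2.
T vs S: T wins 3–2.
Z vs W: W wins 3–2.
Z vs S: S wins 3–2.
W vs S: W wins 3–2.
No candidate beats all others: R beats W beats T beats R, a majority cycle.

No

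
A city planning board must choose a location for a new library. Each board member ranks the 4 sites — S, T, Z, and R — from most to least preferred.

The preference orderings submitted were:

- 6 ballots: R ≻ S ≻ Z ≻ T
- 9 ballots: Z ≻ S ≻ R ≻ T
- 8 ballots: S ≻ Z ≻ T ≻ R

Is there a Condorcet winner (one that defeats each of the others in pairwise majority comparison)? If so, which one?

S

Head-to-head results (23 voters total):
S vs T: S wins 23–0.
S vs Z: S wins 14–9.
S vs R: S wins 17–6.
T vs Z: Z wins 23–0.
T vs R: R wins 15–8.
Z vs R: Z wins 17–6.
S beats each rival — T (23–0), Z (14–9), R (17–6) — so S is the Condorcet winner.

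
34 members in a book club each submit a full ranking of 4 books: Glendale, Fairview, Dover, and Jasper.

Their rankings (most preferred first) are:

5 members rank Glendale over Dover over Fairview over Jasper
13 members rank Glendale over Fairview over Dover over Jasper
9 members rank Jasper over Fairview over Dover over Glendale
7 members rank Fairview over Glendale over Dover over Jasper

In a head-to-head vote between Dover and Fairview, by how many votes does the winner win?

Ballots ranking Dover above Fairview: 5.
Ballots ranking Fairview above Dover: 13+9+7 = 29.
Fairview wins 29–5, a margin of 24.

24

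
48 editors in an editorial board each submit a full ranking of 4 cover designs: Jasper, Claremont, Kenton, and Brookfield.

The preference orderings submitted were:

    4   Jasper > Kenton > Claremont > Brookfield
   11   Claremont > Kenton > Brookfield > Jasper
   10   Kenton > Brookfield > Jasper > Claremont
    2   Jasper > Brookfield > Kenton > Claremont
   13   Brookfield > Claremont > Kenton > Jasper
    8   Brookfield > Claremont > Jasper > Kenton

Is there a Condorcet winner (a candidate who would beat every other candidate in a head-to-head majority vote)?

No

Head-to-head results (48 voters total):
Jasper vs Claremont: Claremont wins 32–16.
Jasper vs Kenton: Kenton wins 34–14.
Jasper vs Brookfield: Brookfield wins 42–6.
Claremont vs Kenton: Claremont wins 32–16.
Claremont vs Brookfield: Brookfield wins 33–15.
Kenton vs Brookfield: Kenton wins 25–23.
No candidate beats all others: Claremont beats Kenton beats Brookfield beats Claremont, a majority cycle.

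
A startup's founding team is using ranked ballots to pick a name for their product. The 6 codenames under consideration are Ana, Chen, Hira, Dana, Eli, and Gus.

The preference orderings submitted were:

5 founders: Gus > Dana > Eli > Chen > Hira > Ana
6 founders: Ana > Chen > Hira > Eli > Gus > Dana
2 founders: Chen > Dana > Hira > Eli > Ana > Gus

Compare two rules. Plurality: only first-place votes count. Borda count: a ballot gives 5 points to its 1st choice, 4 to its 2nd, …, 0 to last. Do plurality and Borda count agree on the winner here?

Plurality first-place counts: Ana 6, Chen 2, Hira 0, Dana 0, Eli 0, Gus 5 → Ana.
Borda totals: Ana 32, Chen 44, Hira 29, Dana 28, Eli 31, Gus 31 → Chen.
The two rules disagree: plurality picks Ana, Borda picks Chen.

No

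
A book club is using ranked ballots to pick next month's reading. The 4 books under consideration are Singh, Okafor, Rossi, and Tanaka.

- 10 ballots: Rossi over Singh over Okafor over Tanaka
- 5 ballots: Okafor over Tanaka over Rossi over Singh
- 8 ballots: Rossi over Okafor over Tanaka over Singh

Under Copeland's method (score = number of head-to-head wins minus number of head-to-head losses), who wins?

Rossi

Pairwise results:
  Singh vs Okafor: Okafor wins 13–10.
  Singh vs Rossi: Rossi wins 23–0.
  Singh vs Tanaka: Tanaka wins 13–10.
  Okafor vs Rossi: Rossi wins 18–5.
  Okafor vs Tanaka: Okafor wins 23–0.
  Rossi vs Tanaka: Rossi wins 18–5.
Copeland scores (wins − losses):
  Singh: 0 − 3 = -3
  Okafor: 2 − 1 = 1
  Rossi: 3 − 0 = 3
  Tanaka: 1 − 2 = -1
Rossi has the best Copeland score.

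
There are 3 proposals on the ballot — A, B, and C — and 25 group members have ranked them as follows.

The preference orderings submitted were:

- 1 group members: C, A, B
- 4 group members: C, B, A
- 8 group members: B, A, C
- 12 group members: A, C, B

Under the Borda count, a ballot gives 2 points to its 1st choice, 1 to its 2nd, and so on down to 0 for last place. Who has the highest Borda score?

Borda scores:
  A: 1 + 4·0 + 8·1 + 12·2 = 33
  B: 0 + 4·1 + 8·2 + 12·0 = 20
  C: 2 + 4·2 + 8·0 + 12·1 = 22
A has the highest total.

A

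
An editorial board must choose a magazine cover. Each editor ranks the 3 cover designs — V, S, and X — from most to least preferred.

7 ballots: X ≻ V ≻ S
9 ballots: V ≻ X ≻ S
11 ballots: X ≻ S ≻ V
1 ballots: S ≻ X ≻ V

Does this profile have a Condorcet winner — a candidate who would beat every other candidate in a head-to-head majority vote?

Head-to-head results (28 voters total):
V vs S: V wins 16–12.
V vs X: X wins 19–9.
S vs X: X wins 27–1.
X beats each rival — V (19–9), S (27–1) — so X is the Condorcet winner.

Yes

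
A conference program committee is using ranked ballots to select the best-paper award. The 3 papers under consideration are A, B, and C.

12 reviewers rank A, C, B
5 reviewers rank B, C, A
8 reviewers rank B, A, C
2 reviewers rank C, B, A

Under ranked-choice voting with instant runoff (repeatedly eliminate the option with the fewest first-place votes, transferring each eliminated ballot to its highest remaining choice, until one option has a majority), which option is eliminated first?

C

Round 1: B 13, A 12, C 2. C has the fewest and is eliminated.
Round 2: B 15, A 12. B has a majority.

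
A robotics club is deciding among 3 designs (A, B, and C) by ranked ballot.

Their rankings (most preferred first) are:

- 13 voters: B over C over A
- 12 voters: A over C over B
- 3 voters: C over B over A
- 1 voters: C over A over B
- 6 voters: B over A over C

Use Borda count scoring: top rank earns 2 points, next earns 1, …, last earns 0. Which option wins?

B

Borda scores:
  A: 13·0 + 12·2 + 3·0 + 1 + 6·1 = 31
  B: 13·2 + 12·0 + 3·1 + 0 + 6·2 = 41
  C: 13·1 + 12·1 + 3·2 + 2 + 6·0 = 33
B has the highest total.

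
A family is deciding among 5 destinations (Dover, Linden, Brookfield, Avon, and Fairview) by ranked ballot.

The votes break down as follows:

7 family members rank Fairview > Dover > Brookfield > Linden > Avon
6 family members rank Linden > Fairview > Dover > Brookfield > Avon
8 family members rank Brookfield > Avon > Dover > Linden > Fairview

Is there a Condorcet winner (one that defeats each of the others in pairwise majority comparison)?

No

Head-to-head results (21 voters total):
Dover vs Linden: Dover wins 15–6.
Dover vs Brookfield: Dover wins 13–8.
Dover vs Avon: Dover wins 13–8.
Dover vs Fairview: Fairview wins 13–8.
Linden vs Brookfield: Brookfield wins 15–6.
Linden vs Avon: Linden wins 13–8.
Linden vs Fairview: Linden wins 14–7.
Brookfield vs Avon: Brookfield wins 21–0.
Brookfield vs Fairview: Fairview wins 13–8.
Avon vs Fairview: Fairview wins 13–8.
No candidate beats all others: Dover beats Linden beats Fairview beats Dover, a majority cycle.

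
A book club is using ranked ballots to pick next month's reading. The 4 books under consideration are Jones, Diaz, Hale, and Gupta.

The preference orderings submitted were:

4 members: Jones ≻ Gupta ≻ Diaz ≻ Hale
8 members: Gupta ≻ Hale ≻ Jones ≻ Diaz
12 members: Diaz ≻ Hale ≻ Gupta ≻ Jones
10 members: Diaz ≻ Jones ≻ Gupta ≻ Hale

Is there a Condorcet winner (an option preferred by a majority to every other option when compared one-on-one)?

Head-to-head results (34 voters total):
Jones vs Diaz: Diaz wins 22–12.
Jones vs Hale: Hale wins 20–14.
Jones vs Gupta: Gupta wins 20–14.
Diaz vs Hale: Diaz wins 26–8.
Diaz vs Gupta: Diaz wins 22–12.
Hale vs Gupta: Gupta wins 22–12.
Diaz beats each rival — Jones (22–12), Hale (26–8), Gupta (22–12) — so Diaz is the Condorcet winner.

Yes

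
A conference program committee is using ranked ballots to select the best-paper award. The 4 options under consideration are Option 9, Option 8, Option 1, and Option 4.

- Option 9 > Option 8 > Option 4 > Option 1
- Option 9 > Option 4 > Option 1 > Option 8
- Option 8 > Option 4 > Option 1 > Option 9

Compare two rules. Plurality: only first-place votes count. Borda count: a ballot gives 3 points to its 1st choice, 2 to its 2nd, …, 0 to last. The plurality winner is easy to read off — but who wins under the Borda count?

Option 9

Plurality first-place counts: Option 9 2, Option 8 1, Option 1 0, Option 4 0 → Option 9.
Borda totals: Option 9 6, Option 8 5, Option 1 2, Option 4 5 → Option 9.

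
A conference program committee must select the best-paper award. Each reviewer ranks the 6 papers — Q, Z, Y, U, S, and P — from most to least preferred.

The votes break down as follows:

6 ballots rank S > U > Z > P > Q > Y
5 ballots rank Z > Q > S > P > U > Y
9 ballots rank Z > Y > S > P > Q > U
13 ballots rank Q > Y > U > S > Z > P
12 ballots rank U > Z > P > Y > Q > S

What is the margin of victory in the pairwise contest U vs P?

17

Ballots ranking U above P: 6+13+12 = 31.
Ballots ranking P above U: 5+9 = 14.
U wins 31–14, a margin of 17.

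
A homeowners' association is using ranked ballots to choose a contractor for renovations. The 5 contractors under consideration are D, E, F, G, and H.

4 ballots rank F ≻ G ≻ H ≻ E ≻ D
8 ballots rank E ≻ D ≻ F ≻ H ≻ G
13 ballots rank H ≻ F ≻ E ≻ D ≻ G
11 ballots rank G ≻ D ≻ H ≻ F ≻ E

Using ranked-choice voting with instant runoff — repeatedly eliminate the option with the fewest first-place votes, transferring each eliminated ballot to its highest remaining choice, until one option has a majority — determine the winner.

Round 1: H 13, G 11, E 8, F 4, D 0. D has the fewest and is eliminated.
Round 2: H 13, G 11, E 8, F 4. F has the fewest and is eliminated.
Round 3: G 15, H 13, E 8. E has the fewest and is eliminated.
Round 4: H 21, G 15. H has a majority.

H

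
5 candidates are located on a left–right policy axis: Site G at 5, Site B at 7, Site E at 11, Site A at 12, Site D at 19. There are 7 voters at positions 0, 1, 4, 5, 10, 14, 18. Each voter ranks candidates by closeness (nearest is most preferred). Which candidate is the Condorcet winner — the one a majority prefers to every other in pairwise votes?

With single-peaked preferences on a line, the Condorcet winner is the candidate closest to the median voter.
The median voter (position 5) is closest to Site G at 5.
Check: Site G vs Site D — voters closer to Site G: 5 of 7.

Site G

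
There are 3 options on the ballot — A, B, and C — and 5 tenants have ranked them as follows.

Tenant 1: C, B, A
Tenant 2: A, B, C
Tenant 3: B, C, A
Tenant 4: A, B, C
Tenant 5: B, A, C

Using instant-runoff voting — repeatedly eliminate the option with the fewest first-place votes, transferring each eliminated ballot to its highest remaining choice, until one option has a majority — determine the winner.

Round 1: A 2, B 2, C 1. C has the fewest and is eliminated.
Round 2: B 3, A 2. B has a majority.

B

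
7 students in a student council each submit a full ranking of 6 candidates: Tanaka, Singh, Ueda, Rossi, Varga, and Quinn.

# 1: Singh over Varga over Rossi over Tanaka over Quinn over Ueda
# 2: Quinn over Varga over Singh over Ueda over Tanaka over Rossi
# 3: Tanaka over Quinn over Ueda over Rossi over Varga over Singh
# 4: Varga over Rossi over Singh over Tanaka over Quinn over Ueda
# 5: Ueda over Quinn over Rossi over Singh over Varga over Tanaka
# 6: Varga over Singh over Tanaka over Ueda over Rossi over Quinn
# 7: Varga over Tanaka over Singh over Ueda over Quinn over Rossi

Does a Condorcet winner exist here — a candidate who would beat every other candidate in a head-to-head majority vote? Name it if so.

Head-to-head results (7 voters total):
Tanaka vs Singh: Singh wins 5–2.
Tanaka vs Ueda: Tanaka wins 5–2.
Tanaka vs Rossi: Tanaka wins 4–3.
Tanaka vs Varga: Varga wins 6–1.
Tanaka vs Quinn: Tanaka wins 5–2.
Singh vs Ueda: Singh wins 5–2.
Singh vs Rossi: Singh wins 4–3.
Singh vs Varga: Varga wins 5–2.
Singh vs Quinn: Singh wins 4–3.
Ueda vs Rossi: Ueda wins 5–2.
Ueda vs Varga: Varga wins 5–2.
Ueda vs Quinn: Quinn wins 4–3.
Rossi vs Varga: Varga wins 5–2.
Rossi vs Quinn: Quinn wins 4–3.
Varga vs Quinn: Varga wins 4–3.
Varga beats each rival — Tanaka (6–1), Singh (5–2), Ueda (5–2), Rossi (5–2), Quinn (4–3) — so Varga is the Condorcet winner.

Varga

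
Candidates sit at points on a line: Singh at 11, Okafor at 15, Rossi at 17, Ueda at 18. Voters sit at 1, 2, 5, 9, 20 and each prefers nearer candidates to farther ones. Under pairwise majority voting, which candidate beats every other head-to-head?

Singh

With single-peaked preferences on a line, the Condorcet winner is the candidate closest to the median voter.
The median voter (position 5) is closest to Singh at 11.
Check: Singh vs Okafor — voters closer to Singh: 4 of 5.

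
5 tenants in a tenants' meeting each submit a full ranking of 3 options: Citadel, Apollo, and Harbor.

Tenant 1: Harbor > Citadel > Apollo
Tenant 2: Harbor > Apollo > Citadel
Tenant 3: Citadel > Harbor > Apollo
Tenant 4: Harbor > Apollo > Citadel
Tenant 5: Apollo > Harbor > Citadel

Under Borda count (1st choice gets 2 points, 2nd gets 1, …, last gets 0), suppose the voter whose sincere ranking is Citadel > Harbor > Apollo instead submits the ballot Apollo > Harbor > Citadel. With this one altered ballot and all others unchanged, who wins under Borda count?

Harbor

Borda totals with the altered ballot: Citadel 1, Apollo 6, Harbor 8.
The winner is unchanged: still Harbor.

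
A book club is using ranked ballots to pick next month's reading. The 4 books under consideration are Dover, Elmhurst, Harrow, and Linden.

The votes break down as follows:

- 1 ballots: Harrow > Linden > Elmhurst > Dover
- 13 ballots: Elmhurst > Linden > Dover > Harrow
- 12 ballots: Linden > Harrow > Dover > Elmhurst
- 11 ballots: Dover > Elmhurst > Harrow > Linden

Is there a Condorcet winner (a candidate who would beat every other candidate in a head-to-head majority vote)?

No

Head-to-head results (37 voters total):
Dover vs Elmhurst: Dover wins 23–14.
Dover vs Harrow: Dover wins 24–13.
Dover vs Linden: Linden wins 26–11.
Elmhurst vs Harrow: Elmhurst wins 24–13.
Elmhurst vs Linden: Elmhurst wins 24–13.
Harrow vs Linden: Linden wins 25–12.
No candidate beats all others: Dover beats Elmhurst beats Linden beats Dover, a majority cycle.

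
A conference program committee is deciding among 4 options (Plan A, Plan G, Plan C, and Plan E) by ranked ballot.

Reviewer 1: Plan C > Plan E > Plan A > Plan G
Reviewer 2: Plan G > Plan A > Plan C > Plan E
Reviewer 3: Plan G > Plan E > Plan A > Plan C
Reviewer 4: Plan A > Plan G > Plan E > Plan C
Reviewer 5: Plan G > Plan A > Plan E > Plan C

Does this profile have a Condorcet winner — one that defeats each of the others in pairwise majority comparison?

Yes

Head-to-head results (5 voters total):
Plan A vs Plan G: Plan G wins 3–2.
Plan A vs Plan C: Plan A wins 4–1.
Plan A vs Plan E: Plan A wins 3–2.
Plan G vs Plan C: Plan G wins 4–1.
Plan G vs Plan E: Plan G wins 4–1.
Plan C vs Plan E: Plan E wins 3–2.
Plan G beats each rival — Plan A (3–2), Plan C (4–1), Plan E (4–1) — so Plan G is the Condorcet winner.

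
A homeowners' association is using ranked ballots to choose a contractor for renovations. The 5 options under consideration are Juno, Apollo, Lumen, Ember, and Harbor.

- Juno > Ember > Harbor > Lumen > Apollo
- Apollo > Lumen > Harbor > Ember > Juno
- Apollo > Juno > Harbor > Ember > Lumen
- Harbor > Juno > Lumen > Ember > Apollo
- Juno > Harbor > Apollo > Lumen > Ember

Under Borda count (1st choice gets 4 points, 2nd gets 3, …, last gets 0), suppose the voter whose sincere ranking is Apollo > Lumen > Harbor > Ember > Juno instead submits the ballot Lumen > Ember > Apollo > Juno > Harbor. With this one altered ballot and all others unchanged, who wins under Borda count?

Borda totals with the altered ballot: Juno 15, Apollo 8, Lumen 8, Ember 8, Harbor 11.
The winner is unchanged: still Juno.

Juno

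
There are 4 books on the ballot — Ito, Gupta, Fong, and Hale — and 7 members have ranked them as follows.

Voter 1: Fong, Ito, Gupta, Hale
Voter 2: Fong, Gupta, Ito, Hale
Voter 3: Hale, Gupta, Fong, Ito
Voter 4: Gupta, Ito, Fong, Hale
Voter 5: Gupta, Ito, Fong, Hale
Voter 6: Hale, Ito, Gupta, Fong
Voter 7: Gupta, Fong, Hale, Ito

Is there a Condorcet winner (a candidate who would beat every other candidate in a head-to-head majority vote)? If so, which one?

Gupta

Head-to-head results (7 voters total):
Ito vs Gupta: Gupta wins 5–2.
Ito vs Fong: Fong wins 4–3.
Ito vs Hale: Ito wins 4–3.
Gupta vs Fong: Gupta wins 5–2.
Gupta vs Hale: Gupta wins 5–2.
Fong vs Hale: Fong wins 5–2.
Gupta beats each rival — Ito (5–2), Fong (5–2), Hale (5–2) — so Gupta is the Condorcet winner.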